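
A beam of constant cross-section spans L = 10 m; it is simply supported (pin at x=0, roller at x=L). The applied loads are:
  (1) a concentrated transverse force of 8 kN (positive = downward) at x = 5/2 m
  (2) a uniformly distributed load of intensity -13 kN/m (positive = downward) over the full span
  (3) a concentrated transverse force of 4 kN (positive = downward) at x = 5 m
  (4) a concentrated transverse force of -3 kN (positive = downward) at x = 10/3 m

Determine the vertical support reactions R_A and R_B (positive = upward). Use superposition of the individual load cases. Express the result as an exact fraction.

Load 1 — point force P=8 kN at a=5/2 m (b=L-a=15/2):
  R_A = Pb/L = 8·(15/2)/10 = 6 kN
  R_B = Pa/L = 8·(5/2)/10 = 2 kN
Load 2 — uniform load w=-13 kN/m over full span:
  R_A = wL/2 = (-13)·10/2 = -65 kN
  R_B = wL/2 = (-13)·10/2 = -65 kN
Load 3 — point force P=4 kN at a=5 m (b=L-a=5):
  R_A = Pb/L = 4·5/10 = 2 kN
  R_B = Pa/L = 4·5/10 = 2 kN
Load 4 — point force P=-3 kN at a=10/3 m (b=L-a=20/3):
  R_A = Pb/L = (-3)·(20/3)/10 = -2 kN
  R_B = Pa/L = (-3)·(10/3)/10 = -1 kN
Superposition: R_A = -59 kN, R_B = -62 kN

R_A = -59 kN, R_B = -62 kN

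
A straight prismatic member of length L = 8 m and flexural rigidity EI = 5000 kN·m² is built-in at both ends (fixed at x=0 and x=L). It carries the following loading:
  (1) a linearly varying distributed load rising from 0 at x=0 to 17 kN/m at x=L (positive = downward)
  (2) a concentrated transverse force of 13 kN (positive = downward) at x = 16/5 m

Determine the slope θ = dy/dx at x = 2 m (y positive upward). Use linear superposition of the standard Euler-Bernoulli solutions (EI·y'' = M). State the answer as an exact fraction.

Load 1 — triangular load w₀=17 kN/m (0→w₀ over full span):
  θ_1 = -w₀(2x(L-x)(L-2x)(x+2L)+x²(L-x)²)/(120LEI) = -17·(2·2·(8-2)·(8-2·2)·(2+2·8)+2²·(8-2)²)/(120·8·5000) = -663/100000 rad
Load 2 — point force P=13 kN at a=16/5 m (b=L-a=24/5):
  θ_2 = -Pb²x(2aL-(3a+b)x)/(2L³EI)  [x≤a] = -13·(24/5)²·2·(2·(16/5)·8-(3·(16/5)+(24/5))·2)/(2·8³·5000) = -819/312500 rad
Superposition: θ = Σ θ_i = -23127/2500000 rad ≈ -0.009251 rad

θ(2) = -23127/2500000 rad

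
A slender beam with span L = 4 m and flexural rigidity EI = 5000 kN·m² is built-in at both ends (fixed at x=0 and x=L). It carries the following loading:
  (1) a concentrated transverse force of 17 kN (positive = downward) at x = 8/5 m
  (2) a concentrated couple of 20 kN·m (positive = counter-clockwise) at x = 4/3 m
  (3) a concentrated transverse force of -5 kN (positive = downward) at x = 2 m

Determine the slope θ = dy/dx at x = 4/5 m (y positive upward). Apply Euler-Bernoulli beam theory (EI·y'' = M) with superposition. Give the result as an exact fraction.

Load 1 — point force P=17 kN at a=8/5 m (b=L-a=12/5):
  θ_1 = -Pb²x(2aL-(3a+b)x)/(2L³EI)  [x≤a] = -17·(12/5)²·(4/5)·(2·(8/5)·4-(3·(8/5)+(12/5))·(4/5))/(2·4³·5000) = -1683/1953125 rad
Load 2 — applied couple M₀=20 kN·m at a=4/3 m (b=L-a=8/3):
  θ_2 = (R_Ax²/2 - M_Ax)/EI  [x≤a] with R_A=20/3, M_A=0 = ((20/3)·(4/5)²/2 - 0·(4/5))/5000 = 4/9375 rad
Load 3 — point force P=-5 kN at a=2 m (b=L-a=2):
  θ_3 = -Pb²x(2aL-(3a+b)x)/(2L³EI)  [x≤a] = -(-5)·2²·(4/5)·(2·2·4-(3·2+2)·(4/5))/(2·4³·5000) = 3/12500 rad
Superposition: θ = Σ θ_i = -4571/23437500 rad ≈ -0.000195 rad

θ(4/5) = -4571/23437500 rad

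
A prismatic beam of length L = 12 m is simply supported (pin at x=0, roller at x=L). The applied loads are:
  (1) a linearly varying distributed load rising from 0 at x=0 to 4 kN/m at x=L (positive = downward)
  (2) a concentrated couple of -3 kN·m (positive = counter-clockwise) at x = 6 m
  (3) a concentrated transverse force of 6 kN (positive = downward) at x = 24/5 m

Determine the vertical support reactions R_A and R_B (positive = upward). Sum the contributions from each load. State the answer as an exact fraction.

Load 1 — triangular load w₀=4 kN/m (0→w₀ over full span):
  R_A = w₀L/6 = 4·12/6 = 8 kN
  R_B = w₀L/3 = 4·12/3 = 16 kN
Load 2 — applied couple M₀=-3 kN·m at a=6 m (b=L-a=6):
  R_A = M₀/L = (-3)/12 = -1/4 kN
  R_B = -M₀/L = -(-3)/12 = 1/4 kN
Load 3 — point force P=6 kN at a=24/5 m (b=L-a=36/5):
  R_A = Pb/L = 6·(36/5)/12 = 18/5 kN
  R_B = Pa/L = 6·(24/5)/12 = 12/5 kN
Superposition: R_A = 227/20 kN, R_B = 373/20 kN

R_A = 227/20 kN, R_B = 373/20 kN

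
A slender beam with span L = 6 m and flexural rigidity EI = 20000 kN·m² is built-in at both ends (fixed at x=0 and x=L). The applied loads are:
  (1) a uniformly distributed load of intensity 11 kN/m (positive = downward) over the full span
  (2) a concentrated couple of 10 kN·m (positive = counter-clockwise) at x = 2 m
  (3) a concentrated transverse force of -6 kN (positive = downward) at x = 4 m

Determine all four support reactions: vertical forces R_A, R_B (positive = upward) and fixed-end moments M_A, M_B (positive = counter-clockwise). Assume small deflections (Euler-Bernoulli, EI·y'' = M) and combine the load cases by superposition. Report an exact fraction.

R_A = 101/3 kN, M_A = 91/3 kN·m, R_B = 79/3 kN, M_B = -73/3 kN·m

Load 1 — uniform load w=11 kN/m over full span:
  R_A = wL/2 = 11·6/2 = 33 kN
  M_A = wL²/12 = 11·6²/12 = 33 kN·m
  R_B = wL/2 = 11·6/2 = 33 kN
  M_B = -wL²/12 = -11·6²/12 = -33 kN·m
Load 2 — applied couple M₀=10 kN·m at a=2 m (b=L-a=4):
  R_A = 6M₀ab/L³ = 6·10·2·4/6³ = 20/9 kN
  M_A = M₀b(2a-b)/L² = 10·4·(2·2-4)/6² = 0 kN·m
  R_B = -6M₀ab/L³ = -6·10·2·4/6³ = -20/9 kN
  M_B = M₀a(2b-a)/L² = 10·2·(2·4-2)/6² = 10/3 kN·m
Load 3 — point force P=-6 kN at a=4 m (b=L-a=2):
  R_A = Pb²(3a+b)/L³ = (-6)·2²·(3·4+2)/6³ = -14/9 kN
  M_A = Pab²/L² = (-6)·4·2²/6² = -8/3 kN·m
  R_B = Pa²(a+3b)/L³ = (-6)·4²·(4+3·2)/6³ = -40/9 kN
  M_B = -Pa²b/L² = -(-6)·4²·2/6² = 16/3 kN·m
Superposition: R_A = 101/3 kN, M_A = 91/3 kN·m, R_B = 79/3 kN, M_B = -73/3 kN·m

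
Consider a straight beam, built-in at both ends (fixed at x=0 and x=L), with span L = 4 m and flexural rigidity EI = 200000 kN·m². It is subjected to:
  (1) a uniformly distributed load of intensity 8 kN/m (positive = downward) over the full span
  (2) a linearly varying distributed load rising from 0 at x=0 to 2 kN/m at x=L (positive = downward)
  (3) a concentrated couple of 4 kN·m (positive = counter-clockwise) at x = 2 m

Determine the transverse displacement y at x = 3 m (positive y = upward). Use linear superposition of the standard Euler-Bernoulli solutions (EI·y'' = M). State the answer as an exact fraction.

Load 1 — uniform load w=8 kN/m over full span:
  y_1 = -wx²(L-x)²/(24EI) = -8·3²·(4-3)²/(24·200000) = -3/200000 m
Load 2 — triangular load w₀=2 kN/m (0→w₀ over full span):
  y_2 = -w₀x²(L-x)²(x+2L)/(120LEI) = -2·3²·(4-3)²·(3+2·4)/(120·4·200000) = -33/16000000 m
Load 3 — applied couple M₀=4 kN·m at a=2 m (b=L-a=2):
  y_3 = (R_Ax³/6 - M_Ax²/2 - M₀(x-a)²/2)/EI  [x>a] with R_A=3/2, M_A=1 = ((3/2)·3³/6 - 1·3²/2 - 4·(3-2)²/2)/200000 = 1/800000 m
Superposition: y = Σ y_i = -253/16000000 m ≈ -0.000016 m

y(3) = -253/16000000 m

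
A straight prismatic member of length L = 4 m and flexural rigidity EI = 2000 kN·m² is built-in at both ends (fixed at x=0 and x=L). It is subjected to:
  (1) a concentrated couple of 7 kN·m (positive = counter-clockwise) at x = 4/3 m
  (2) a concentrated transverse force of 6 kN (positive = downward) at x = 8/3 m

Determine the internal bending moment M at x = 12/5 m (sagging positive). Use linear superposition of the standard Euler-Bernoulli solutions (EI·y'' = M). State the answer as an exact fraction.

Load 1 — applied couple M₀=7 kN·m at a=4/3 m (b=L-a=8/3):
  M_1 = R_Ax - M_A - M₀  [x>a] with R_A=7/3, M_A=0 = (7/3)·(12/5) - 0 - 7 = -7/5 kN·m
Load 2 — point force P=6 kN at a=8/3 m (b=L-a=4/3):
  M_2 = Pb²(3a+b)x/L³ - Pab²/L²  [x≤a] = 6·(4/3)²·(3·(8/3)+(4/3))·(12/5)/4³ - 6·(8/3)·(4/3)²/4² = 88/45 kN·m
Superposition: M = Σ M_i = 5/9 kN·m ≈ 0.555556 kN·m

M(12/5) = 5/9 kN·m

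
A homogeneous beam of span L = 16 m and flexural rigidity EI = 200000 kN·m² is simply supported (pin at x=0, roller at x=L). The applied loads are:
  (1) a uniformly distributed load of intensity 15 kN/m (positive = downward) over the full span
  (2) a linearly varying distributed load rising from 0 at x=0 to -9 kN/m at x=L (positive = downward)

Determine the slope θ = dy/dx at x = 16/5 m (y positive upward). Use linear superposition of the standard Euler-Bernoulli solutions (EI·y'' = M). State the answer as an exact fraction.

Load 1 — uniform load w=15 kN/m over full span:
  θ_1 = -w(L³-6Lx²+4x³)/(24EI) = -15·(16³-6·16·(16/5)²+4·(16/5)³)/(24·200000) = -792/78125 rad
Load 2 — triangular load w₀=-9 kN/m (0→w₀ over full span):
  θ_2 = -w₀(7L⁴-30L²x²+15x⁴)/(360LEI) = -(-9)·(7·16⁴-30·16²·(16/5)²+15·(16/5)⁴)/(360·16·200000) = 5824/1953125 rad
Superposition: θ = Σ θ_i = -13976/1953125 rad ≈ -0.007156 rad

θ(16/5) = -13976/1953125 rad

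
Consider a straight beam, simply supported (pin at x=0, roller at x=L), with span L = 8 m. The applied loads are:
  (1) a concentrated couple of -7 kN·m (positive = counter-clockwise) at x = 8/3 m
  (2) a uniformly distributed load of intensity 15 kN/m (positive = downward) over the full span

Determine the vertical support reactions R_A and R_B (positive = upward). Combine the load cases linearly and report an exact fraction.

Load 1 — applied couple M₀=-7 kN·m at a=8/3 m (b=L-a=16/3):
  R_A = M₀/L = (-7)/8 = -7/8 kN
  R_B = -M₀/L = -(-7)/8 = 7/8 kN
Load 2 — uniform load w=15 kN/m over full span:
  R_A = wL/2 = 15·8/2 = 60 kN
  R_B = wL/2 = 15·8/2 = 60 kN
Superposition: R_A = 473/8 kN, R_B = 487/8 kN

R_A = 473/8 kN, R_B = 487/8 kN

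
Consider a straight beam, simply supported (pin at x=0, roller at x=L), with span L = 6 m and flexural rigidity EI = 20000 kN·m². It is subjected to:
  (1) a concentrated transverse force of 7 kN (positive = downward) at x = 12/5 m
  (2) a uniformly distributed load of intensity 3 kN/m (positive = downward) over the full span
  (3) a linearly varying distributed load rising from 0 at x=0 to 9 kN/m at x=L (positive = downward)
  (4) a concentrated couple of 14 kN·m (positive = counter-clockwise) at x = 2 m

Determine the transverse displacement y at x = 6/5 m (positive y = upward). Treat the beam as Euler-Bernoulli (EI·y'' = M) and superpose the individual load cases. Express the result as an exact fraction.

Load 1 — point force P=7 kN at a=12/5 m (b=L-a=18/5):
  y_1 = -Pbx(L²-b²-x²)/(6LEI)  [x≤a] = -7·(18/5)·(6/5)·(6²-(18/5)²-(6/5)²)/(6·6·20000) = -567/625000 m
Load 2 — uniform load w=3 kN/m over full span:
  y_2 = -wx(L³-2Lx²+x³)/(24EI) = -3·(6/5)·(6³-2·6·(6/5)²+(6/5)³)/(24·20000) = -2349/1562500 m
Load 3 — triangular load w₀=9 kN/m (0→w₀ over full span):
  y_3 = -w₀x(7L⁴-10L²x²+3x⁴)/(360LEI) = -9·(6/5)·(7·6⁴-10·6²·(6/5)²+3·(6/5)⁴)/(360·6·20000) = -20898/9765625 m
Load 4 — applied couple M₀=14 kN·m at a=2 m (b=L-a=4):
  y_4 = (M₀x³/(6L)+C₁x)/EI  [x≤a] with C₁=M₀(3b²-L²)/(6L)=14/3 = (14·(6/5)³/(6·6)+(14/3)·(6/5))/20000 = 49/156250 m
Superposition: y = Σ y_i = -331009/78125000 m ≈ -0.004237 m

y(6/5) = -331009/78125000 m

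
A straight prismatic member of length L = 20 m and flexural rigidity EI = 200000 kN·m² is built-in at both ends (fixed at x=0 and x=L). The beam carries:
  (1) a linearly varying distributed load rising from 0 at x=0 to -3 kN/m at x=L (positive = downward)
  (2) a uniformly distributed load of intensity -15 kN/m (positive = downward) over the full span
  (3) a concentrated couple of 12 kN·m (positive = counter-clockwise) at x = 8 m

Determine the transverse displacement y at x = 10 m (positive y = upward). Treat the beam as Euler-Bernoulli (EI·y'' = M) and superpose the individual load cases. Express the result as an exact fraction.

Load 1 — triangular load w₀=-3 kN/m (0→w₀ over full span):
  y_1 = -w₀x²(L-x)²(x+2L)/(120LEI) = -(-3)·10²·(20-10)²·(10+2·20)/(120·20·200000) = 1/320 m
Load 2 — uniform load w=-15 kN/m over full span:
  y_2 = -wx²(L-x)²/(24EI) = -(-15)·10²·(20-10)²/(24·200000) = 1/32 m
Load 3 — applied couple M₀=12 kN·m at a=8 m (b=L-a=12):
  y_3 = (R_Ax³/6 - M_Ax²/2 - M₀(x-a)²/2)/EI  [x>a] with R_A=108/125, M_A=36/25 = ((108/125)·10³/6 - (36/25)·10²/2 - 12·(10-8)²/2)/200000 = 3/12500 m
Superposition: y = Σ y_i = 6923/200000 m ≈ 0.034615 m

y(10) = 6923/200000 m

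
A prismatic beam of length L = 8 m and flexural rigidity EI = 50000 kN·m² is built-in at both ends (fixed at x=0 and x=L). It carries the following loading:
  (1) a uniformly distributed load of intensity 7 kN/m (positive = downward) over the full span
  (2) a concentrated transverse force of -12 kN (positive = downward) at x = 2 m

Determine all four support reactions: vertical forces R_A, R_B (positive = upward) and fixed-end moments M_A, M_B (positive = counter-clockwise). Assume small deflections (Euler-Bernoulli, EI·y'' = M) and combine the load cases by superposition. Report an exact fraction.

Load 1 — uniform load w=7 kN/m over full span:
  R_A = wL/2 = 7·8/2 = 28 kN
  M_A = wL²/12 = 7·8²/12 = 112/3 kN·m
  R_B = wL/2 = 7·8/2 = 28 kN
  M_B = -wL²/12 = -7·8²/12 = -112/3 kN·m
Load 2 — point force P=-12 kN at a=2 m (b=L-a=6):
  R_A = Pb²(3a+b)/L³ = (-12)·6²·(3·2+6)/8³ = -81/8 kN
  M_A = Pab²/L² = (-12)·2·6²/8² = -27/2 kN·m
  R_B = Pa²(a+3b)/L³ = (-12)·2²·(2+3·6)/8³ = -15/8 kN
  M_B = -Pa²b/L² = -(-12)·2²·6/8² = 9/2 kN·m
Superposition: R_A = 143/8 kN, M_A = 143/6 kN·m, R_B = 209/8 kN, M_B = -197/6 kN·m

R_A = 143/8 kN, M_A = 143/6 kN·m, R_B = 209/8 kN, M_B = -197/6 kN·m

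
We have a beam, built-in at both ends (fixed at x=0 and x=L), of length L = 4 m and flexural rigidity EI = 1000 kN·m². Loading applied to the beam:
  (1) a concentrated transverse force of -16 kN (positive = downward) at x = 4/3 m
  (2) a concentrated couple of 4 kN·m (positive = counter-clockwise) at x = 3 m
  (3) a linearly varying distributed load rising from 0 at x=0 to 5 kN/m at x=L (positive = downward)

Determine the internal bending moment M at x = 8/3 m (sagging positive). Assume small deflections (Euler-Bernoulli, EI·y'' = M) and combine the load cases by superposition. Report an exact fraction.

Load 1 — point force P=-16 kN at a=4/3 m (b=L-a=8/3):
  M_1 = Pa²(a+3b)(L-x)/L³ - Pa²b/L²  [x>a] = (-16)·(4/3)²·((4/3)+3·(8/3))·(4-(8/3))/4³ - (-16)·(4/3)²·(8/3)/4² = -64/81 kN·m
Load 2 — applied couple M₀=4 kN·m at a=3 m (b=L-a=1):
  M_2 = R_Ax - M_A  [x≤a] with R_A=9/8, M_A=5/4 = (9/8)·(8/3) - (5/4) = 7/4 kN·m
Load 3 — triangular load w₀=5 kN/m (0→w₀ over full span):
  M_3 = 3w₀Lx/20 - w₀L²/30 - w₀x³/(6L) = 3·5·4·(8/3)/20 - 5·4²/30 - 5·(8/3)³/(6·4) = 112/81 kN·m
Superposition: M = Σ M_i = 253/108 kN·m ≈ 2.342593 kN·m

M(8/3) = 253/108 kN·m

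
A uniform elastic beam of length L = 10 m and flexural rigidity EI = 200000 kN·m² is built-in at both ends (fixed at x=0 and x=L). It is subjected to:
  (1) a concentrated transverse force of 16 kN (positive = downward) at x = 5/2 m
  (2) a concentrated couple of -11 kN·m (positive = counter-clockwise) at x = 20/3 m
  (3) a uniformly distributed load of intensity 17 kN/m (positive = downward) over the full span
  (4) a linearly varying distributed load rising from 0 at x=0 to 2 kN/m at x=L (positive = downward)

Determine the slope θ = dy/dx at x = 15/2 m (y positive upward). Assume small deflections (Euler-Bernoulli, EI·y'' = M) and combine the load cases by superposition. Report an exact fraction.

θ(15/2) = 11303/15360000 rad

Load 1 — point force P=16 kN at a=5/2 m (b=L-a=15/2):
  θ_1 = Pa²(L-x)(2bL-(3b+a)(L-x))/(2L³EI)  [x>a] = 16·(5/2)²·(10-(15/2))·(2·(15/2)·10-(3·(15/2)+(5/2))·(10-(15/2)))/(2·10³·200000) = 7/128000 rad
Load 2 — applied couple M₀=-11 kN·m at a=20/3 m (b=L-a=10/3):
  θ_2 = (R_Ax²/2 - M_Ax - M₀(x-a))/EI  [x>a] with R_A=-22/15, M_A=-11/3 = ((-22/15)·(15/2)²/2 - (-11/3)·(15/2) - (-11)·((15/2)-(20/3)))/200000 = -11/480000 rad
Load 3 — uniform load w=17 kN/m over full span:
  θ_3 = -wx(L-x)(L-2x)/(12EI) = -17·(15/2)·(10-(15/2))·(10-2·(15/2))/(12·200000) = 17/25600 rad
Load 4 — triangular load w₀=2 kN/m (0→w₀ over full span):
  θ_4 = -w₀(2x(L-x)(L-2x)(x+2L)+x²(L-x)²)/(120LEI) = -2·(2·(15/2)·(10-(15/2))·(10-2·(15/2))·((15/2)+2·10)+(15/2)²·(10-(15/2))²)/(120·10·200000) = 41/1024000 rad
Superposition: θ = Σ θ_i = 11303/15360000 rad ≈ 0.000736 rad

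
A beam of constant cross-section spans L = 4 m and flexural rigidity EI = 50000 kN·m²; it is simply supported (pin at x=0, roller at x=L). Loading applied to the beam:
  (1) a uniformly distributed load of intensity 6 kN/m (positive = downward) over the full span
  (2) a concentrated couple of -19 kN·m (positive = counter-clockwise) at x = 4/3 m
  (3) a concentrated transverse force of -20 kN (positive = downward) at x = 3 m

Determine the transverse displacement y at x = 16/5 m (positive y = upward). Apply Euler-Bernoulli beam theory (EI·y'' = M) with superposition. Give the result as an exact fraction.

Load 1 — uniform load w=6 kN/m over full span:
  y_1 = -wx(L³-2Lx²+x³)/(24EI) = -6·(16/5)·(4³-2·4·(16/5)²+(16/5)³)/(24·50000) = -464/1953125 m
Load 2 — applied couple M₀=-19 kN·m at a=4/3 m (b=L-a=8/3):
  y_2 = (M₀x³/(6L)-M₀(x-a)²/2+C₁x)/EI  [x>a] with C₁=M₀(3b²-L²)/(6L)=-38/9 = ((-19)·(16/5)³/(6·4)-(-19)·((16/5)-(4/3))²/2+(-38/9)·(16/5))/50000 = -893/7031250 m
Load 3 — point force P=-20 kN at a=3 m (b=L-a=1):
  y_3 = -Pa(L-x)(2Lx-a²-x²)/(6LEI)  [x>a] = -(-20)·3·(4-(16/5))·(2·4·(16/5)-3²-(16/5)²)/(6·4·50000) = 159/625000 m
Superposition: y = Σ y_i = -15493/140625000 m ≈ -0.000110 m

y(16/5) = -15493/140625000 m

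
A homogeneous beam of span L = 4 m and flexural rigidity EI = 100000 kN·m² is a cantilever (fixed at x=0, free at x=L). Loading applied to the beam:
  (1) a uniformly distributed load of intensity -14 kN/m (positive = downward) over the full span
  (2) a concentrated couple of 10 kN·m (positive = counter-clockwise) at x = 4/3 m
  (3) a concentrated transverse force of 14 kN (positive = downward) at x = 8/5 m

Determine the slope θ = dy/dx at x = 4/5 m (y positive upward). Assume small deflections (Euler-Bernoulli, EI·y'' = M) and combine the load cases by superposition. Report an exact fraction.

Load 1 — uniform load w=-14 kN/m over full span:
  θ_1 = -wx(x²-3Lx+3L²)/(6EI) = -(-14)·(4/5)·((4/5)²-3·4·(4/5)+3·4²)/(6·100000) = 854/1171875 rad
Load 2 — applied couple M₀=10 kN·m at a=4/3 m (b=L-a=8/3):
  θ_2 = M₀x/EI  [x≤a] = 10·(4/5)/100000 = 1/12500 rad
Load 3 — point force P=14 kN at a=8/5 m (b=L-a=12/5):
  θ_3 = -Px(2a-x)/(2EI)  [x≤a] = -14·(4/5)·(2·(8/5)-(4/5))/(2·100000) = -21/156250 rad
Superposition: θ = Σ θ_i = 3161/4687500 rad ≈ 0.000674 rad

θ(4/5) = 3161/4687500 rad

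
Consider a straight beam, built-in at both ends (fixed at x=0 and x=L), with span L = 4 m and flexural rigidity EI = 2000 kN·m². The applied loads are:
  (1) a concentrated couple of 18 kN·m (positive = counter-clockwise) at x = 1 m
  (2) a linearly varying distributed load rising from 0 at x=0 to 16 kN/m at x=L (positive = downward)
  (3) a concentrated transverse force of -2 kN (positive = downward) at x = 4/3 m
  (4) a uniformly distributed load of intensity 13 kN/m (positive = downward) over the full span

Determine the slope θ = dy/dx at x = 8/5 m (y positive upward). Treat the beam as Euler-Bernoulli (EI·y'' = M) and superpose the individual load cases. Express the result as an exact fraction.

Load 1 — applied couple M₀=18 kN·m at a=1 m (b=L-a=3):
  θ_1 = (R_Ax²/2 - M_Ax - M₀(x-a))/EI  [x>a] with R_A=81/16, M_A=-27/8 = ((81/16)·(8/5)²/2 - (-27/8)·(8/5) - 18·((8/5)-1))/2000 = 27/50000 rad
Load 2 — triangular load w₀=16 kN/m (0→w₀ over full span):
  θ_2 = -w₀(2x(L-x)(L-2x)(x+2L)+x²(L-x)²)/(120LEI) = -16·(2·(8/5)·(4-(8/5))·(4-2·(8/5))·((8/5)+2·4)+(8/5)²·(4-(8/5))²)/(120·4·2000) = -96/78125 rad
Load 3 — point force P=-2 kN at a=4/3 m (b=L-a=8/3):
  θ_3 = Pa²(L-x)(2bL-(3b+a)(L-x))/(2L³EI)  [x>a] = (-2)·(4/3)²·(4-(8/5))·(2·(8/3)·4-(3·(8/3)+(4/3))·(4-(8/5)))/(2·4³·2000) = 1/28125 rad
Load 4 — uniform load w=13 kN/m over full span:
  θ_4 = -wx(L-x)(L-2x)/(12EI) = -13·(8/5)·(4-(8/5))·(4-2·(8/5))/(12·2000) = -26/15625 rad
Superposition: θ = Σ θ_i = -26069/11250000 rad ≈ -0.002317 rad

θ(8/5) = -26069/11250000 rad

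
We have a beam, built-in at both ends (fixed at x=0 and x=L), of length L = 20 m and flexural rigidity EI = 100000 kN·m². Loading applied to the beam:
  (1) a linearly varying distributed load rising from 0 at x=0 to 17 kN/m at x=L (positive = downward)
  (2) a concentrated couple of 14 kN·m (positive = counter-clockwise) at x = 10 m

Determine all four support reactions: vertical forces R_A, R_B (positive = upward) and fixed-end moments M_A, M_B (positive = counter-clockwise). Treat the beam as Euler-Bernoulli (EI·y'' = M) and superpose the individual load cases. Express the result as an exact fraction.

R_A = 1041/20 kN, M_A = 1381/6 kN·m, R_B = 2359/20 kN, M_B = -673/2 kN·m

Load 1 — triangular load w₀=17 kN/m (0→w₀ over full span):
  R_A = 3w₀L/20 = 3·17·20/20 = 51 kN
  M_A = w₀L²/30 = 17·20²/30 = 680/3 kN·m
  R_B = 7w₀L/20 = 7·17·20/20 = 119 kN
  M_B = -w₀L²/20 = -17·20²/20 = -340 kN·m
Load 2 — applied couple M₀=14 kN·m at a=10 m (b=L-a=10):
  R_A = 6M₀ab/L³ = 6·14·10·10/20³ = 21/20 kN
  M_A = M₀b(2a-b)/L² = 14·10·(2·10-10)/20² = 7/2 kN·m
  R_B = -6M₀ab/L³ = -6·14·10·10/20³ = -21/20 kN
  M_B = M₀a(2b-a)/L² = 14·10·(2·10-10)/20² = 7/2 kN·m
Superposition: R_A = 1041/20 kN, M_A = 1381/6 kN·m, R_B = 2359/20 kN, M_B = -673/2 kN·m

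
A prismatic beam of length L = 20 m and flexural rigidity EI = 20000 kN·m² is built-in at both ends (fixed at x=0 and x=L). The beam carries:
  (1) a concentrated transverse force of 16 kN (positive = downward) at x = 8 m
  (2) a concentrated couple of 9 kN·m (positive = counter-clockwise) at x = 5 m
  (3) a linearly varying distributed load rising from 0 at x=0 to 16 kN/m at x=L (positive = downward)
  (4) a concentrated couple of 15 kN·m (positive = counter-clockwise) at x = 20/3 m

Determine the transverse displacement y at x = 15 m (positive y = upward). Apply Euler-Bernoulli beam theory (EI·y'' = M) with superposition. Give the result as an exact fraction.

y(15) = -5793/51200 m

Load 1 — point force P=16 kN at a=8 m (b=L-a=12):
  y_1 = -Pa²(L-x)²(3bL-(3b+a)(L-x))/(6L³EI)  [x>a] = -16·8²·(20-15)²·(3·12·20-(3·12+8)·(20-15))/(6·20³·20000) = -1/75 m
Load 2 — applied couple M₀=9 kN·m at a=5 m (b=L-a=15):
  y_2 = (R_Ax³/6 - M_Ax²/2 - M₀(x-a)²/2)/EI  [x>a] with R_A=81/160, M_A=-27/16 = ((81/160)·15³/6 - (-27/16)·15²/2 - 9·(15-5)²/2)/20000 = 63/51200 m
Load 3 — triangular load w₀=16 kN/m (0→w₀ over full span):
  y_3 = -w₀x²(L-x)²(x+2L)/(120LEI) = -16·15²·(20-15)²·(15+2·20)/(120·20·20000) = -33/320 m
Load 4 — applied couple M₀=15 kN·m at a=20/3 m (b=L-a=40/3):
  y_4 = (R_Ax³/6 - M_Ax²/2 - M₀(x-a)²/2)/EI  [x>a] with R_A=1, M_A=0 = (1·15³/6 - 0·15²/2 - 15·(15-(20/3))²/2)/20000 = 1/480 m
Superposition: y = Σ y_i = -5793/51200 m ≈ -0.113145 m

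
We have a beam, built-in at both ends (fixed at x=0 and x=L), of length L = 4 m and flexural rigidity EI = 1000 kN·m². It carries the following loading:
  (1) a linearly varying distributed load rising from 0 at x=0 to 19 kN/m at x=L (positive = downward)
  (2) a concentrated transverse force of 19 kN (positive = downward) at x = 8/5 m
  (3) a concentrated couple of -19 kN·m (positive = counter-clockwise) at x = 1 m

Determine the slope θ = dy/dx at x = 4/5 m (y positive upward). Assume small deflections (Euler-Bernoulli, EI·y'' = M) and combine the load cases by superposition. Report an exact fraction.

Load 1 — triangular load w₀=19 kN/m (0→w₀ over full span):
  θ_1 = -w₀(2x(L-x)(L-2x)(x+2L)+x²(L-x)²)/(120LEI) = -19·(2·(4/5)·(4-(4/5))·(4-2·(4/5))·((4/5)+2·4)+(4/5)²·(4-(4/5))²)/(120·4·1000) = -1064/234375 rad
Load 2 — point force P=19 kN at a=8/5 m (b=L-a=12/5):
  θ_2 = -Pb²x(2aL-(3a+b)x)/(2L³EI)  [x≤a] = -19·(12/5)²·(4/5)·(2·(8/5)·4-(3·(8/5)+(12/5))·(4/5))/(2·4³·1000) = -1881/390625 rad
Load 3 — applied couple M₀=-19 kN·m at a=1 m (b=L-a=3):
  θ_3 = (R_Ax²/2 - M_Ax)/EI  [x≤a] with R_A=-171/32, M_A=57/16 = ((-171/32)·(4/5)²/2 - (57/16)·(4/5))/1000 = -57/12500 rad
Superposition: θ = Σ θ_i = -65227/4687500 rad ≈ -0.013915 rad

θ(4/5) = -65227/4687500 rad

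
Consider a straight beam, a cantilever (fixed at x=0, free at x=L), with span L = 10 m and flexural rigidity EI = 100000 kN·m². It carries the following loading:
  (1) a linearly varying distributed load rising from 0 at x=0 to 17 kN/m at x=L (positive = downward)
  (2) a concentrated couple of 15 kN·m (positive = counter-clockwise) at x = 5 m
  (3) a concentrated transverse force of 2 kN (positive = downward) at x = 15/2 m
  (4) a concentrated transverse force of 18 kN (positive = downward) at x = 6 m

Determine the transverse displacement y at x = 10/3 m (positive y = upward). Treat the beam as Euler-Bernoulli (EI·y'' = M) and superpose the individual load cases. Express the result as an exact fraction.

y(10/3) = -45283/1458000 m

Load 1 — triangular load w₀=17 kN/m (0→w₀ over full span):
  y_1 = (w₀Lx³/12-w₀L²x²/6-w₀x⁵/(120L))/EI = (17·10·(10/3)³/12-17·10²·(10/3)²/6-17·(10/3)⁵/(120·10))/100000 = -7667/291600 m
Load 2 — applied couple M₀=15 kN·m at a=5 m (b=L-a=5):
  y_2 = M₀x²/(2EI)  [x≤a] = 15·(10/3)²/(2·100000) = 1/1200 m
Load 3 — point force P=2 kN at a=15/2 m (b=L-a=5/2):
  y_3 = -Px²(3a-x)/(6EI)  [x≤a] = -2·(10/3)²·(3·(15/2)-(10/3))/(6·100000) = -23/32400 m
Load 4 — point force P=18 kN at a=6 m (b=L-a=4):
  y_4 = -Px²(3a-x)/(6EI)  [x≤a] = -18·(10/3)²·(3·6-(10/3))/(6·100000) = -11/2250 m
Superposition: y = Σ y_i = -45283/1458000 m ≈ -0.031058 m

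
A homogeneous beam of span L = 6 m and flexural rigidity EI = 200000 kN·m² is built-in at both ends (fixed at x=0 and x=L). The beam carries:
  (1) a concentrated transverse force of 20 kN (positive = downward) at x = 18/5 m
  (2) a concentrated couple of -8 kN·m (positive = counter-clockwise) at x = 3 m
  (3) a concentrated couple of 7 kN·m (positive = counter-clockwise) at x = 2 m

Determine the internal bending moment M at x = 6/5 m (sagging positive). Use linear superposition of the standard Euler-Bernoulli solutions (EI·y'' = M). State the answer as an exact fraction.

Load 1 — point force P=20 kN at a=18/5 m (b=L-a=12/5):
  M_1 = Pb²(3a+b)x/L³ - Pab²/L²  [x≤a] = 20·(12/5)²·(3·(18/5)+(12/5))·(6/5)/6³ - 20·(18/5)·(12/5)²/6² = -384/125 kN·m
Load 2 — applied couple M₀=-8 kN·m at a=3 m (b=L-a=3):
  M_2 = R_Ax - M_A  [x≤a] with R_A=-2, M_A=-2 = (-2)·(6/5) - (-2) = -2/5 kN·m
Load 3 — applied couple M₀=7 kN·m at a=2 m (b=L-a=4):
  M_3 = R_Ax - M_A  [x≤a] with R_A=14/9, M_A=0 = (14/9)·(6/5) - 0 = 28/15 kN·m
Superposition: M = Σ M_i = -602/375 kN·m ≈ -1.605333 kN·m

M(6/5) = -602/375 kN·m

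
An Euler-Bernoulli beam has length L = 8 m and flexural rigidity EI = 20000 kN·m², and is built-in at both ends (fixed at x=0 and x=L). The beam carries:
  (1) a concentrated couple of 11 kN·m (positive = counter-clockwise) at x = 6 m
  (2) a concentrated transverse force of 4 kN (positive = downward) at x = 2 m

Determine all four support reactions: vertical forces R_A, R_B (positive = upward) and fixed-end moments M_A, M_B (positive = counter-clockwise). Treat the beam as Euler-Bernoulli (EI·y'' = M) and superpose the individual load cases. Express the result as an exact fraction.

R_A = 315/64 kN, M_A = 127/16 kN·m, R_B = -59/64 kN, M_B = -57/16 kN·m

Load 1 — applied couple M₀=11 kN·m at a=6 m (b=L-a=2):
  R_A = 6M₀ab/L³ = 6·11·6·2/8³ = 99/64 kN
  M_A = M₀b(2a-b)/L² = 11·2·(2·6-2)/8² = 55/16 kN·m
  R_B = -6M₀ab/L³ = -6·11·6·2/8³ = -99/64 kN
  M_B = M₀a(2b-a)/L² = 11·6·(2·2-6)/8² = -33/16 kN·m
Load 2 — point force P=4 kN at a=2 m (b=L-a=6):
  R_A = Pb²(3a+b)/L³ = 4·6²·(3·2+6)/8³ = 27/8 kN
  M_A = Pab²/L² = 4·2·6²/8² = 9/2 kN·m
  R_B = Pa²(a+3b)/L³ = 4·2²·(2+3·6)/8³ = 5/8 kN
  M_B = -Pa²b/L² = -4·2²·6/8² = -3/2 kN·m
Superposition: R_A = 315/64 kN, M_A = 127/16 kN·m, R_B = -59/64 kN, M_B = -57/16 kN·m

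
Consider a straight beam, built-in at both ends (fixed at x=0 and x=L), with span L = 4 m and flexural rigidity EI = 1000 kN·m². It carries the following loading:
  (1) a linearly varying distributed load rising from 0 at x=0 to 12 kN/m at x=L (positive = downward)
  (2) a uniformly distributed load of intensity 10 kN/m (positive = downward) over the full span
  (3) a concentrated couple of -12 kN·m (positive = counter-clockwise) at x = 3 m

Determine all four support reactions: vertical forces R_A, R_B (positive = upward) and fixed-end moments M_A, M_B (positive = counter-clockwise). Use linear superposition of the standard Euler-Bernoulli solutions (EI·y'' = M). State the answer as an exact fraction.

Load 1 — triangular load w₀=12 kN/m (0→w₀ over full span):
  R_A = 3w₀L/20 = 3·12·4/20 = 36/5 kN
  M_A = w₀L²/30 = 12·4²/30 = 32/5 kN·m
  R_B = 7w₀L/20 = 7·12·4/20 = 84/5 kN
  M_B = -w₀L²/20 = -12·4²/20 = -48/5 kN·m
Load 2 — uniform load w=10 kN/m over full span:
  R_A = wL/2 = 10·4/2 = 20 kN
  M_A = wL²/12 = 10·4²/12 = 40/3 kN·m
  R_B = wL/2 = 10·4/2 = 20 kN
  M_B = -wL²/12 = -10·4²/12 = -40/3 kN·m
Load 3 — applied couple M₀=-12 kN·m at a=3 m (b=L-a=1):
  R_A = 6M₀ab/L³ = 6·(-12)·3·1/4³ = -27/8 kN
  M_A = M₀b(2a-b)/L² = (-12)·1·(2·3-1)/4² = -15/4 kN·m
  R_B = -6M₀ab/L³ = -6·(-12)·3·1/4³ = 27/8 kN
  M_B = M₀a(2b-a)/L² = (-12)·3·(2·1-3)/4² = 9/4 kN·m
Superposition: R_A = 953/40 kN, M_A = 959/60 kN·m, R_B = 1607/40 kN, M_B = -1241/60 kN·m

R_A = 953/40 kN, M_A = 959/60 kN·m, R_B = 1607/40 kN, M_B = -1241/60 kN·m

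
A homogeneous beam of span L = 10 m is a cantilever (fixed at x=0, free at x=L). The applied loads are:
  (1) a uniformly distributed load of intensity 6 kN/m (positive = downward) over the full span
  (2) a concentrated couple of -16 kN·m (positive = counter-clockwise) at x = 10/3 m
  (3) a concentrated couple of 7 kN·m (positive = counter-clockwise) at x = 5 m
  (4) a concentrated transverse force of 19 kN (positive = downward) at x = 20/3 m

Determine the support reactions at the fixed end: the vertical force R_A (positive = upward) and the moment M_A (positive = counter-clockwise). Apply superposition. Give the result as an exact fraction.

Load 1 — uniform load w=6 kN/m over full span:
  R_A = wL = 6·10 = 60 kN
  M_A = wL²/2 = 6·10²/2 = 300 kN·m
Load 2 — applied couple M₀=-16 kN·m at a=10/3 m (b=L-a=20/3):
  R_A = 0 kN
  M_A = -M₀ = -(-16) = 16 kN·m
Load 3 — applied couple M₀=7 kN·m at a=5 m (b=L-a=5):
  R_A = 0 kN
  M_A = -M₀ = -7 kN·m
Load 4 — point force P=19 kN at a=20/3 m (b=L-a=10/3):
  R_A = P = 19 kN
  M_A = Pa = 19·(20/3) = 380/3 kN·m
Superposition: R_A = 79 kN, M_A = 1307/3 kN·m

R_A = 79 kN, M_A = 1307/3 kN·m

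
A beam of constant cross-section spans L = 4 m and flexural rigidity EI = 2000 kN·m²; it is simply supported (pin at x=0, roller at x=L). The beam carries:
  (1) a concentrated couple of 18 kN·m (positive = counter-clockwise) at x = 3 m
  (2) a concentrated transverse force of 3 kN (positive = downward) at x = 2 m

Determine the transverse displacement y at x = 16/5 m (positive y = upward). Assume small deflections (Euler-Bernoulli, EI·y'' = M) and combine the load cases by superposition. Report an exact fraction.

Load 1 — applied couple M₀=18 kN·m at a=3 m (b=L-a=1):
  y_1 = (M₀x³/(6L)-M₀(x-a)²/2+C₁x)/EI  [x>a] with C₁=M₀(3b²-L²)/(6L)=-39/4 = (18·(16/5)³/(6·4)-18·((16/5)-3)²/2+(-39/4)·(16/5))/2000 = -873/250000 m
Load 2 — point force P=3 kN at a=2 m (b=L-a=2):
  y_2 = -Pa(L-x)(2Lx-a²-x²)/(6LEI)  [x>a] = -3·2·(4-(16/5))·(2·4·(16/5)-2²-(16/5)²)/(6·4·2000) = -71/62500 m
Superposition: y = Σ y_i = -1157/250000 m ≈ -0.004628 m

y(16/5) = -1157/250000 m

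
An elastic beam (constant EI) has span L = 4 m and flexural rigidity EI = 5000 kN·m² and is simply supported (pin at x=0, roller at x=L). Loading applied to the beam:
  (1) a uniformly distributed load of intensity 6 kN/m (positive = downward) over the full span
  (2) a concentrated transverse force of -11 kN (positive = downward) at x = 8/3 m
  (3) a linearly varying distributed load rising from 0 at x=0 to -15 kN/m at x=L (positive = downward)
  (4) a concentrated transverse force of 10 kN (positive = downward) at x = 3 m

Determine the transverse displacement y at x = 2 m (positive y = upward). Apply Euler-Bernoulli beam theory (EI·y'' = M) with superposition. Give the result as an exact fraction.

y(2) = 1349/810000 m

Load 1 — uniform load w=6 kN/m over full span:
  y_1 = -wx(L³-2Lx²+x³)/(24EI) = -6·2·(4³-2·4·2²+2³)/(24·5000) = -1/250 m
Load 2 — point force P=-11 kN at a=8/3 m (b=L-a=4/3):
  y_2 = -Pbx(L²-b²-x²)/(6LEI)  [x≤a] = -(-11)·(4/3)·2·(4²-(4/3)²-2²)/(6·4·5000) = 253/101250 m
Load 3 — triangular load w₀=-15 kN/m (0→w₀ over full span):
  y_3 = -w₀x(7L⁴-10L²x²+3x⁴)/(360LEI) = -(-15)·2·(7·4⁴-10·4²·2²+3·2⁴)/(360·4·5000) = 1/200 m
Load 4 — point force P=10 kN at a=3 m (b=L-a=1):
  y_4 = -Pbx(L²-b²-x²)/(6LEI)  [x≤a] = -10·1·2·(4²-1²-2²)/(6·4·5000) = -11/6000 m
Superposition: y = Σ y_i = 1349/810000 m ≈ 0.001665 m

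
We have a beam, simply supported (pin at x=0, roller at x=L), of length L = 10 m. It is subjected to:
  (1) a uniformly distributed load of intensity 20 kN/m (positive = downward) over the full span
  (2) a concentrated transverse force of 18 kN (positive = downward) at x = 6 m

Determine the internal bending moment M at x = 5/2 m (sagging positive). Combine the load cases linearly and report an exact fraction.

M(5/2) = 411/2 kN·m

Load 1 — uniform load w=20 kN/m over full span:
  M_1 = wx(L-x)/2 = 20·(5/2)·(10-(5/2))/2 = 375/2 kN·m
Load 2 — point force P=18 kN at a=6 m (b=L-a=4):
  M_2 = Pbx/L  [x≤a] = 18·4·(5/2)/10 = 18 kN·m
Superposition: M = Σ M_i = 411/2 kN·m ≈ 205.500000 kN·m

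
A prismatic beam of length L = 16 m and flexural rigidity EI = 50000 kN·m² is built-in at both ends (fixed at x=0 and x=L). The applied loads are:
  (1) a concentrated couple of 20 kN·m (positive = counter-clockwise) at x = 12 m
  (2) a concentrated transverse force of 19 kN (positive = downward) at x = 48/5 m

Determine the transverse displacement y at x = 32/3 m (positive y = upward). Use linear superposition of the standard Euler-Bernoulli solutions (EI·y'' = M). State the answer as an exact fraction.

y(32/3) = -26888/3515625 m

Load 1 — applied couple M₀=20 kN·m at a=12 m (b=L-a=4):
  y_1 = (R_Ax³/6 - M_Ax²/2)/EI  [x≤a] with R_A=45/32, M_A=25/4 = ((45/32)·(32/3)³/6 - (25/4)·(32/3)²/2)/50000 = -8/5625 m
Load 2 — point force P=19 kN at a=48/5 m (b=L-a=32/5):
  y_2 = -Pa²(L-x)²(3bL-(3b+a)(L-x))/(6L³EI)  [x>a] = -19·(48/5)²·(16-(32/3))²·(3·(32/5)·16-(3·(32/5)+(48/5))·(16-(32/3)))/(6·16³·50000) = -2432/390625 m
Superposition: y = Σ y_i = -26888/3515625 m ≈ -0.007648 m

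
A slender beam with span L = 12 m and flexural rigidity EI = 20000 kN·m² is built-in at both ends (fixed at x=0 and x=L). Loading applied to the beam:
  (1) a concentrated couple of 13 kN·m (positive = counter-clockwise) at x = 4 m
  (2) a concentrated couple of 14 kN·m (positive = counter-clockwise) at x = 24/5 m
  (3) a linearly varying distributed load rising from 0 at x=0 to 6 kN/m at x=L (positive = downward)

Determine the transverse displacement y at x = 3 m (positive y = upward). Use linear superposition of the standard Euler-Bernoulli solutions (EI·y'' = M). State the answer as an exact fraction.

y(3) = -6041/1600000 m

Load 1 — applied couple M₀=13 kN·m at a=4 m (b=L-a=8):
  y_1 = (R_Ax³/6 - M_Ax²/2)/EI  [x≤a] with R_A=13/9, M_A=0 = ((13/9)·3³/6 - 0·3²/2)/20000 = 13/40000 m
Load 2 — applied couple M₀=14 kN·m at a=24/5 m (b=L-a=36/5):
  y_2 = (R_Ax³/6 - M_Ax²/2)/EI  [x≤a] with R_A=42/25, M_A=42/25 = ((42/25)·3³/6 - (42/25)·3²/2)/20000 = 0 m
Load 3 — triangular load w₀=6 kN/m (0→w₀ over full span):
  y_3 = -w₀x²(L-x)²(x+2L)/(120LEI) = -6·3²·(12-3)²·(3+2·12)/(120·12·20000) = -6561/1600000 m
Superposition: y = Σ y_i = -6041/1600000 m ≈ -0.003776 m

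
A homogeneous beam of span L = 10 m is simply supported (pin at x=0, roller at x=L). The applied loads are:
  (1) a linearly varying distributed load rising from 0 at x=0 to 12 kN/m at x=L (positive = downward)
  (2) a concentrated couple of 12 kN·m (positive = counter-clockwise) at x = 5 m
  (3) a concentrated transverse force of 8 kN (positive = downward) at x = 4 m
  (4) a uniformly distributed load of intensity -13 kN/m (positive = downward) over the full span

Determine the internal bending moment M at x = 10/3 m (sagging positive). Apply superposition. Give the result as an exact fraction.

M(10/3) = -1760/27 kN·m

Load 1 — triangular load w₀=12 kN/m (0→w₀ over full span):
  M_1 = w₀Lx/6 - w₀x³/(6L) = 12·10·(10/3)/6 - 12·(10/3)³/(6·10) = 1600/27 kN·m
Load 2 — applied couple M₀=12 kN·m at a=5 m (b=L-a=5):
  M_2 = M₀x/L  [x≤a] = 12·(10/3)/10 = 4 kN·m
Load 3 — point force P=8 kN at a=4 m (b=L-a=6):
  M_3 = Pbx/L  [x≤a] = 8·6·(10/3)/10 = 16 kN·m
Load 4 — uniform load w=-13 kN/m over full span:
  M_4 = wx(L-x)/2 = (-13)·(10/3)·(10-(10/3))/2 = -1300/9 kN·m
Superposition: M = Σ M_i = -1760/27 kN·m ≈ -65.185185 kN·m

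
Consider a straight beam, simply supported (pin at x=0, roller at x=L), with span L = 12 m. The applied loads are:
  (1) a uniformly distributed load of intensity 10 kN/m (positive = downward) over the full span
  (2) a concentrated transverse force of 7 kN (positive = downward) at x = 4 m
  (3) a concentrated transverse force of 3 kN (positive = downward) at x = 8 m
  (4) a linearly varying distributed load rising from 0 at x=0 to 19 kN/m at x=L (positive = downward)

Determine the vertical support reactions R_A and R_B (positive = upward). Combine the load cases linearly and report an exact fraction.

R_A = 311/3 kN, R_B = 421/3 kN

Load 1 — uniform load w=10 kN/m over full span:
  R_A = wL/2 = 10·12/2 = 60 kN
  R_B = wL/2 = 10·12/2 = 60 kN
Load 2 — point force P=7 kN at a=4 m (b=L-a=8):
  R_A = Pb/L = 7·8/12 = 14/3 kN
  R_B = Pa/L = 7·4/12 = 7/3 kN
Load 3 — point force P=3 kN at a=8 m (b=L-a=4):
  R_A = Pb/L = 3·4/12 = 1 kN
  R_B = Pa/L = 3·8/12 = 2 kN
Load 4 — triangular load w₀=19 kN/m (0→w₀ over full span):
  R_A = w₀L/6 = 19·12/6 = 38 kN
  R_B = w₀L/3 = 19·12/3 = 76 kN
Superposition: R_A = 311/3 kN, R_B = 421/3 kN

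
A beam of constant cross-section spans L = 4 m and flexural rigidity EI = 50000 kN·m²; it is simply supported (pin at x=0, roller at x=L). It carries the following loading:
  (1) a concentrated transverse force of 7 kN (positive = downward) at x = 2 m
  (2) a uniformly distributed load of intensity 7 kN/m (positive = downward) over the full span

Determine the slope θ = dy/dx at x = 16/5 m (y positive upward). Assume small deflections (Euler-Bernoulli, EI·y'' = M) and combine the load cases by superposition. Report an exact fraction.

θ(16/5) = 2583/6250000 rad

Load 1 — point force P=7 kN at a=2 m (b=L-a=2):
  θ_1 = -Pa(2L²-6Lx+3x²+a²)/(6LEI)  [x>a] = -7·2·(2·4²-6·4·(16/5)+3·(16/5)²+2²)/(6·4·50000) = 147/1250000 rad
Load 2 — uniform load w=7 kN/m over full span:
  θ_2 = -w(L³-6Lx²+4x³)/(24EI) = -7·(4³-6·4·(16/5)²+4·(16/5)³)/(24·50000) = 231/781250 rad
Superposition: θ = Σ θ_i = 2583/6250000 rad ≈ 0.000413 rad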